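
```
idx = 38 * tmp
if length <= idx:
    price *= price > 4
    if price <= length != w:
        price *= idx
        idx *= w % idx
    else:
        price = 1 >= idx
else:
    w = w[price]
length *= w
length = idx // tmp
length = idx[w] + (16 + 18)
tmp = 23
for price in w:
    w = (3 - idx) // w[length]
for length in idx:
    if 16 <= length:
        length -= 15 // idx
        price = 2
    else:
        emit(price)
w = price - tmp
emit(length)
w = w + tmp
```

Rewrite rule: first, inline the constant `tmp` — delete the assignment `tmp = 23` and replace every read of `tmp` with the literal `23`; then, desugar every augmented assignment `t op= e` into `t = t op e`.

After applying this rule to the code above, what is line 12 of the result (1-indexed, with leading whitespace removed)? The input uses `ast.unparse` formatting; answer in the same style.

length = idx // 23

Transformed code:
idx = 38 * 23
if length <= idx:
    price = price * (price > 4)
    if price <= length != w:
        price = price * idx
        idx = idx * (w % idx)
    else:
        price = 1 >= idx
else:
    w = w[price]
length = length * w
length = idx // 23
length = idx[w] + (16 + 18)
for price in w:
    w = (3 - idx) // w[length]
for length in idx:
    if 16 <= length:
        length = length - 15 // idx
        price = 2
    else:
        emit(price)
w = price - 23
emit(length)
w = w + 23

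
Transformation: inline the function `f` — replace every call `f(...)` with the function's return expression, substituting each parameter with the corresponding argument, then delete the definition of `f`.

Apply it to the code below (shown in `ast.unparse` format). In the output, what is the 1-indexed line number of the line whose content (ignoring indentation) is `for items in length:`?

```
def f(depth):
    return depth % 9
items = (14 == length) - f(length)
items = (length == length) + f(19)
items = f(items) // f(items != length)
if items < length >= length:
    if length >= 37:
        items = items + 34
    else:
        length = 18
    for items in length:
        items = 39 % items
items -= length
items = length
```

9

Transformed code:
items = (14 == length) - length % 9
items = (length == length) + 19 % 9
items = items % 9 // ((items != length) % 9)
if items < length >= length:
    if length >= 37:
        items = items + 34
    else:
        length = 18
    for items in length:
        items = 39 % items
items -= length
items = length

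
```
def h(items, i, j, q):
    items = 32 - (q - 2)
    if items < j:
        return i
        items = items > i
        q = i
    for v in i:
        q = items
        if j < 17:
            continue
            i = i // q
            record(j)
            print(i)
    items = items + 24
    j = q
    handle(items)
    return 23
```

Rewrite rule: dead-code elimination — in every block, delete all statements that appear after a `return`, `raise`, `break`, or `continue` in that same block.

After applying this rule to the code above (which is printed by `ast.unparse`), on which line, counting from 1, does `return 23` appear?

12

Transformed code:
def h(items, i, j, q):
    items = 32 - (q - 2)
    if items < j:
        return i
    for v in i:
        q = items
        if j < 17:
            continue
    items = items + 24
    j = q
    handle(items)
    return 23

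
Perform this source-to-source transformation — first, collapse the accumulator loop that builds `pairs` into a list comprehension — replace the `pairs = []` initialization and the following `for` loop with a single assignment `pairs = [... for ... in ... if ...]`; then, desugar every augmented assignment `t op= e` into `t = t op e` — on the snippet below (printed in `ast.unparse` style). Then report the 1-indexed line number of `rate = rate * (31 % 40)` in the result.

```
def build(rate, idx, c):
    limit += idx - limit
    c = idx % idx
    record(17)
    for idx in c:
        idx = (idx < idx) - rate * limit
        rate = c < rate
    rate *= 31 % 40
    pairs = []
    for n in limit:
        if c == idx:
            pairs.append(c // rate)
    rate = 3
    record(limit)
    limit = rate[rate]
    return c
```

8

Transformed code:
def build(rate, idx, c):
    limit = limit + (idx - limit)
    c = idx % idx
    record(17)
    for idx in c:
        idx = (idx < idx) - rate * limit
        rate = c < rate
    rate = rate * (31 % 40)
    pairs = [c // rate for n in limit if c == idx]
    rate = 3
    record(limit)
    limit = rate[rate]
    return c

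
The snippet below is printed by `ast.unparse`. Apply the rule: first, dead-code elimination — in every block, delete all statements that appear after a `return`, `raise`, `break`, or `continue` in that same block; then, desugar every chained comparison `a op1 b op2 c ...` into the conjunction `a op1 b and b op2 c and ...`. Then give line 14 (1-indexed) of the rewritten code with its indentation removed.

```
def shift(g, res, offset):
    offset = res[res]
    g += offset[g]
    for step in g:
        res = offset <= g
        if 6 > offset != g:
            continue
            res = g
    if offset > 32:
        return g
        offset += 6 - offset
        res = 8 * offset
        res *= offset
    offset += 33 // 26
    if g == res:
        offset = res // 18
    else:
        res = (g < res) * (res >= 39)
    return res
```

Transformed code:
def shift(g, res, offset):
    offset = res[res]
    g += offset[g]
    for step in g:
        res = offset <= g
        if 6 > offset and offset != g:
            continue
    if offset > 32:
        return g
    offset += 33 // 26
    if g == res:
        offset = res // 18
    else:
        res = (g < res) * (res >= 39)
    return res

res = (g < res) * (res >= 39)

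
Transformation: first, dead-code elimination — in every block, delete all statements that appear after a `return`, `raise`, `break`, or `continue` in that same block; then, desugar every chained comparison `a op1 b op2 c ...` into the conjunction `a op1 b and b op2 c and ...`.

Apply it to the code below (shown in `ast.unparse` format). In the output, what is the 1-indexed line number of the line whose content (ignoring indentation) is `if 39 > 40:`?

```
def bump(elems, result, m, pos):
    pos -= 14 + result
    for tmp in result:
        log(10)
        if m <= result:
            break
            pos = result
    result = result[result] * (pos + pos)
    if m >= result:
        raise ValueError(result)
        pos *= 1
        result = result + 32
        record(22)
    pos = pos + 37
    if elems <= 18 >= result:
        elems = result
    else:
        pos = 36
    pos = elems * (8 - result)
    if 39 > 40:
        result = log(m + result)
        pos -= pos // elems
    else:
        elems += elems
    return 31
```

16

Transformed code:
def bump(elems, result, m, pos):
    pos -= 14 + result
    for tmp in result:
        log(10)
        if m <= result:
            break
    result = result[result] * (pos + pos)
    if m >= result:
        raise ValueError(result)
    pos = pos + 37
    if elems <= 18 and 18 >= result:
        elems = result
    else:
        pos = 36
    pos = elems * (8 - result)
    if 39 > 40:
        result = log(m + result)
        pos -= pos // elems
    else:
        elems += elems
    return 31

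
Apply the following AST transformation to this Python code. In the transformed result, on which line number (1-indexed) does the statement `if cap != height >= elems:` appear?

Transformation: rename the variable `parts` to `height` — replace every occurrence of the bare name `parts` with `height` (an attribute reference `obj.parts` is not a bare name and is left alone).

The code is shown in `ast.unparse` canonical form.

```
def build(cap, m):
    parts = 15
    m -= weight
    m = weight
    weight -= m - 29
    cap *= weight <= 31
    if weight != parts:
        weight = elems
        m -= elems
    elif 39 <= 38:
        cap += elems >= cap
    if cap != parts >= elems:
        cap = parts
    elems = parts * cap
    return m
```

Transformed code:
def build(cap, m):
    height = 15
    m -= weight
    m = weight
    weight -= m - 29
    cap *= weight <= 31
    if weight != height:
        weight = elems
        m -= elems
    elif 39 <= 38:
        cap += elems >= cap
    if cap != height >= elems:
        cap = height
    elems = height * cap
    return m

12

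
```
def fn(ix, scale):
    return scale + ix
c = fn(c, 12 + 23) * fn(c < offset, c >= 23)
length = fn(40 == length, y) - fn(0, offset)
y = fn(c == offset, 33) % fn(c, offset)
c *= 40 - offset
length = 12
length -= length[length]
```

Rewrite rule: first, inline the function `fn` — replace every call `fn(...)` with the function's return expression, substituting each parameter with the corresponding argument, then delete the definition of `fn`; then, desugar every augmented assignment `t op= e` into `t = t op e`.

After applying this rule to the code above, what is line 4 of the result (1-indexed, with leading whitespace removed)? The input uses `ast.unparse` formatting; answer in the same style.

Transformed code:
c = (12 + 23 + c) * ((c >= 23) + (c < offset))
length = y + (40 == length) - (offset + 0)
y = (33 + (c == offset)) % (offset + c)
c = c * (40 - offset)
length = 12
length = length - length[length]

c = c * (40 - offset)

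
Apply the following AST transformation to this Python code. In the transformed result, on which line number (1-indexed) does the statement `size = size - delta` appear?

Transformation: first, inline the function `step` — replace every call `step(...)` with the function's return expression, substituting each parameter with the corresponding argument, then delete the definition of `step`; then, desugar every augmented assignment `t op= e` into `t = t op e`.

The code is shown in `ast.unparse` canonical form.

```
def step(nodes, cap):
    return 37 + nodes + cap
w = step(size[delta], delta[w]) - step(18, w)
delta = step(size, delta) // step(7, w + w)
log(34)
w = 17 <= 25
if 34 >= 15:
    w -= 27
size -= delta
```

Transformed code:
w = 37 + size[delta] + delta[w] - (37 + 18 + w)
delta = (37 + size + delta) // (37 + 7 + (w + w))
log(34)
w = 17 <= 25
if 34 >= 15:
    w = w - 27
size = size - delta

7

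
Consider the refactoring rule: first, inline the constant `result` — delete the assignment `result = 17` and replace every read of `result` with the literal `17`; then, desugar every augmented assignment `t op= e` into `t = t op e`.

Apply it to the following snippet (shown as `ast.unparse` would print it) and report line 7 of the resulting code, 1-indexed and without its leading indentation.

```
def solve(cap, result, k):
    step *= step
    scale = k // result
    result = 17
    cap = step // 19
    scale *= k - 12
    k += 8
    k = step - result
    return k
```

k = step - 17

Transformed code:
def solve(cap, result, k):
    step = step * step
    scale = k // 17
    cap = step // 19
    scale = scale * (k - 12)
    k = k + 8
    k = step - 17
    return k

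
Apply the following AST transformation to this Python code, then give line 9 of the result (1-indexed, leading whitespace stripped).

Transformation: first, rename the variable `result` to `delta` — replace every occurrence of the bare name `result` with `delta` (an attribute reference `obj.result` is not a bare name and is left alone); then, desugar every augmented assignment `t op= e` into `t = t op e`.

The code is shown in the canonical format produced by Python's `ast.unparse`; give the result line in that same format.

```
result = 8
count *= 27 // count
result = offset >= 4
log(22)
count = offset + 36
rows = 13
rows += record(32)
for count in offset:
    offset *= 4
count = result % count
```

offset = offset * 4

Transformed code:
delta = 8
count = count * (27 // count)
delta = offset >= 4
log(22)
count = offset + 36
rows = 13
rows = rows + record(32)
for count in offset:
    offset = offset * 4
count = delta % count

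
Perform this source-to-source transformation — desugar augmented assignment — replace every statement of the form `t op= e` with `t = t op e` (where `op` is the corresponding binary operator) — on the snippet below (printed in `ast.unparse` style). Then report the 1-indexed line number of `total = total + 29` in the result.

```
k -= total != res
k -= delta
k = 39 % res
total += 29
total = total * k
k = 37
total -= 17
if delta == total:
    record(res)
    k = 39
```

4

Transformed code:
k = k - (total != res)
k = k - delta
k = 39 % res
total = total + 29
total = total * k
k = 37
total = total - 17
if delta == total:
    record(res)
    k = 39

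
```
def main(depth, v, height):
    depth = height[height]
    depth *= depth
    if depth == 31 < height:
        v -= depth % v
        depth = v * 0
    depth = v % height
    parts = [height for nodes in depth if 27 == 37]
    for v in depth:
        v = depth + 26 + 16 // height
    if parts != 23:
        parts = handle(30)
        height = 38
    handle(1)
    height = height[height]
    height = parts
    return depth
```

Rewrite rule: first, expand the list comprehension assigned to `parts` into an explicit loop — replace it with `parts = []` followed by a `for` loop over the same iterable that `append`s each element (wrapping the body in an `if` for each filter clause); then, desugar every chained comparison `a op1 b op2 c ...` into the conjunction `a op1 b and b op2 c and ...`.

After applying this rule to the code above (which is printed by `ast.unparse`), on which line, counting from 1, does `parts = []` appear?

8

Transformed code:
def main(depth, v, height):
    depth = height[height]
    depth *= depth
    if depth == 31 and 31 < height:
        v -= depth % v
        depth = v * 0
    depth = v % height
    parts = []
    for nodes in depth:
        if 27 == 37:
            parts.append(height)
    for v in depth:
        v = depth + 26 + 16 // height
    if parts != 23:
        parts = handle(30)
        height = 38
    handle(1)
    height = height[height]
    height = parts
    return depth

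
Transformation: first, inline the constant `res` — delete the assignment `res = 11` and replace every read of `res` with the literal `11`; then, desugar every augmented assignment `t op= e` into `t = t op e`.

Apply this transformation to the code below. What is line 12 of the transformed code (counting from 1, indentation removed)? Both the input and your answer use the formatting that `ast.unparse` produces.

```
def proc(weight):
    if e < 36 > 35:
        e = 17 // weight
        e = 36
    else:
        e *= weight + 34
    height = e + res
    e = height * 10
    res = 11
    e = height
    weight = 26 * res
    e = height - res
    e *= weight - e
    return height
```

e = e * (weight - e)

Transformed code:
def proc(weight):
    if e < 36 > 35:
        e = 17 // weight
        e = 36
    else:
        e = e * (weight + 34)
    height = e + 11
    e = height * 10
    e = height
    weight = 26 * 11
    e = height - 11
    e = e * (weight - e)
    return height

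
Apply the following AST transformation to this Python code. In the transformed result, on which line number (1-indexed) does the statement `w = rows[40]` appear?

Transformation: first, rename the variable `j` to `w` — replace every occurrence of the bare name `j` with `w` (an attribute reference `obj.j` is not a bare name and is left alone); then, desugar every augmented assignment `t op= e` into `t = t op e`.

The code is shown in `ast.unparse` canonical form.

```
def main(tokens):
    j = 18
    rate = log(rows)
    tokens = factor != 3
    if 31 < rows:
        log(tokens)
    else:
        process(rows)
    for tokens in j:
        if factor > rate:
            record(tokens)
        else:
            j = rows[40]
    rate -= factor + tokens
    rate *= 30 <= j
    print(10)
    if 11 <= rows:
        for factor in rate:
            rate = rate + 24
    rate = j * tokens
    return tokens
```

Transformed code:
def main(tokens):
    w = 18
    rate = log(rows)
    tokens = factor != 3
    if 31 < rows:
        log(tokens)
    else:
        process(rows)
    for tokens in w:
        if factor > rate:
            record(tokens)
        else:
            w = rows[40]
    rate = rate - (factor + tokens)
    rate = rate * (30 <= w)
    print(10)
    if 11 <= rows:
        for factor in rate:
            rate = rate + 24
    rate = w * tokens
    return tokens

13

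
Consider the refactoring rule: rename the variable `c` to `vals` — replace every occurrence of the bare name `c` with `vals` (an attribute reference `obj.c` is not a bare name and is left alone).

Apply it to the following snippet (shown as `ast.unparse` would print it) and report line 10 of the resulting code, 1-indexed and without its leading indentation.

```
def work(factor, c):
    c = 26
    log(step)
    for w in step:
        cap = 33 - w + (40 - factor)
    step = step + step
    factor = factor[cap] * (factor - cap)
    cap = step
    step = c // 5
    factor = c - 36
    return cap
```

Transformed code:
def work(factor, vals):
    vals = 26
    log(step)
    for w in step:
        cap = 33 - w + (40 - factor)
    step = step + step
    factor = factor[cap] * (factor - cap)
    cap = step
    step = vals // 5
    factor = vals - 36
    return cap

factor = vals - 36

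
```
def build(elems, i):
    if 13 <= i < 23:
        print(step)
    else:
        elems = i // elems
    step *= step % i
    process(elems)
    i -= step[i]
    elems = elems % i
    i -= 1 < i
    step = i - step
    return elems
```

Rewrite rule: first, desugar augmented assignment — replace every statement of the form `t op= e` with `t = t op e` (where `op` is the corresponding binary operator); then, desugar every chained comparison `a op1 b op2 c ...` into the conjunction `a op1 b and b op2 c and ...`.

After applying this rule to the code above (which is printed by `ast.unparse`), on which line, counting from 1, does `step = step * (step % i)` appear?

6

Transformed code:
def build(elems, i):
    if 13 <= i and i < 23:
        print(step)
    else:
        elems = i // elems
    step = step * (step % i)
    process(elems)
    i = i - step[i]
    elems = elems % i
    i = i - (1 < i)
    step = i - step
    return elems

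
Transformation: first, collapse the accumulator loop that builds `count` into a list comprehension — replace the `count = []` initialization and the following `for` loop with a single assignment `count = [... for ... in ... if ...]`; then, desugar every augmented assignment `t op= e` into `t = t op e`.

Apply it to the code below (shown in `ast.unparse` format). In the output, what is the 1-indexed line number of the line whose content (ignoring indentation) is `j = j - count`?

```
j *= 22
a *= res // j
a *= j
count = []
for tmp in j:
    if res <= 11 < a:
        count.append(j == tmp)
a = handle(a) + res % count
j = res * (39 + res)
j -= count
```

7

Transformed code:
j = j * 22
a = a * (res // j)
a = a * j
count = [j == tmp for tmp in j if res <= 11 < a]
a = handle(a) + res % count
j = res * (39 + res)
j = j - count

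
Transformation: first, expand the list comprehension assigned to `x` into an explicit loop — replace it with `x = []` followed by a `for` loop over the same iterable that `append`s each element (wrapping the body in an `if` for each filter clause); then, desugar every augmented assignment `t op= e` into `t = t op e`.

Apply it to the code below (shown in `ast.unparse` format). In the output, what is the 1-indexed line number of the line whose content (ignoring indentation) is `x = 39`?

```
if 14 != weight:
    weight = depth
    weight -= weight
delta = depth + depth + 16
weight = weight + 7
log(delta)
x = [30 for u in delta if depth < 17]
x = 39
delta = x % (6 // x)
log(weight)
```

11

Transformed code:
if 14 != weight:
    weight = depth
    weight = weight - weight
delta = depth + depth + 16
weight = weight + 7
log(delta)
x = []
for u in delta:
    if depth < 17:
        x.append(30)
x = 39
delta = x % (6 // x)
log(weight)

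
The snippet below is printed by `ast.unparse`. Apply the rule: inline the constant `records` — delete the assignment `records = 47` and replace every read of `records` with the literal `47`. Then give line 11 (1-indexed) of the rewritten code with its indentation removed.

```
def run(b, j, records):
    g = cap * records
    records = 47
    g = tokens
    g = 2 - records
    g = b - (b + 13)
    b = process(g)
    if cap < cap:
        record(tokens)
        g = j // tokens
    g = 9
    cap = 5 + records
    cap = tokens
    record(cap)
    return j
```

Transformed code:
def run(b, j, records):
    g = cap * 47
    g = tokens
    g = 2 - 47
    g = b - (b + 13)
    b = process(g)
    if cap < cap:
        record(tokens)
        g = j // tokens
    g = 9
    cap = 5 + 47
    cap = tokens
    record(cap)
    return j

cap = 5 + 47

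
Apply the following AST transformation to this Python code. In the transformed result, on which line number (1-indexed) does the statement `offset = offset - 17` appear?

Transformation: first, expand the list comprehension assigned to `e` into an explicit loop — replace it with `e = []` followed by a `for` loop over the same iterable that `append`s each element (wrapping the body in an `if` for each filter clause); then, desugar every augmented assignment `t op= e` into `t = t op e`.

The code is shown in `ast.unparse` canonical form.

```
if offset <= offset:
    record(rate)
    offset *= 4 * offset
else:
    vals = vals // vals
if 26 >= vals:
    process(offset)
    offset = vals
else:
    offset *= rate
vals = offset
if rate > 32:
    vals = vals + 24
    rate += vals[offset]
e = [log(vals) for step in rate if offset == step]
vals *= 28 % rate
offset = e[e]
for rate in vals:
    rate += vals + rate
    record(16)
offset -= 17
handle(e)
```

Transformed code:
if offset <= offset:
    record(rate)
    offset = offset * (4 * offset)
else:
    vals = vals // vals
if 26 >= vals:
    process(offset)
    offset = vals
else:
    offset = offset * rate
vals = offset
if rate > 32:
    vals = vals + 24
    rate = rate + vals[offset]
e = []
for step in rate:
    if offset == step:
        e.append(log(vals))
vals = vals * (28 % rate)
offset = e[e]
for rate in vals:
    rate = rate + (vals + rate)
    record(16)
offset = offset - 17
handle(e)

24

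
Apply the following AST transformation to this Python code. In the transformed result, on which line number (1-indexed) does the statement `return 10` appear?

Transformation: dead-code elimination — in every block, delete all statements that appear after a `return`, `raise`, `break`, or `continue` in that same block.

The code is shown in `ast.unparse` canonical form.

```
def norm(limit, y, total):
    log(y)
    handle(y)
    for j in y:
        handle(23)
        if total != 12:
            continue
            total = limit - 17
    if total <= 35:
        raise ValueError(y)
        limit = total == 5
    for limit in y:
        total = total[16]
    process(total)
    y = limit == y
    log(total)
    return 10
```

Transformed code:
def norm(limit, y, total):
    log(y)
    handle(y)
    for j in y:
        handle(23)
        if total != 12:
            continue
    if total <= 35:
        raise ValueError(y)
    for limit in y:
        total = total[16]
    process(total)
    y = limit == y
    log(total)
    return 10

15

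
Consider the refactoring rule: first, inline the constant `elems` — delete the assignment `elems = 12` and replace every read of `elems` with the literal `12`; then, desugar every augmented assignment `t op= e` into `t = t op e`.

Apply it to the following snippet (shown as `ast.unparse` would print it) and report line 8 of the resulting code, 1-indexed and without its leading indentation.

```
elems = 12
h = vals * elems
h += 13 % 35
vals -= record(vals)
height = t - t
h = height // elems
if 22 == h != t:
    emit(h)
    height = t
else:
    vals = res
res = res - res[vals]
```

Transformed code:
h = vals * 12
h = h + 13 % 35
vals = vals - record(vals)
height = t - t
h = height // 12
if 22 == h != t:
    emit(h)
    height = t
else:
    vals = res
res = res - res[vals]

height = t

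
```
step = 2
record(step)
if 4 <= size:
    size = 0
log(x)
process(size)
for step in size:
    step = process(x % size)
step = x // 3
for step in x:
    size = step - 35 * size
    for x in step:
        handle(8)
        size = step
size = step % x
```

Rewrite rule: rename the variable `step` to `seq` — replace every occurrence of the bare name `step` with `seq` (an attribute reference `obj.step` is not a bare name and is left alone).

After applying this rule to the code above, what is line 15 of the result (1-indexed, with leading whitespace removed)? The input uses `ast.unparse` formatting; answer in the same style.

size = seq % x

Transformed code:
seq = 2
record(seq)
if 4 <= size:
    size = 0
log(x)
process(size)
for seq in size:
    seq = process(x % size)
seq = x // 3
for seq in x:
    size = seq - 35 * size
    for x in seq:
        handle(8)
        size = seq
size = seq % x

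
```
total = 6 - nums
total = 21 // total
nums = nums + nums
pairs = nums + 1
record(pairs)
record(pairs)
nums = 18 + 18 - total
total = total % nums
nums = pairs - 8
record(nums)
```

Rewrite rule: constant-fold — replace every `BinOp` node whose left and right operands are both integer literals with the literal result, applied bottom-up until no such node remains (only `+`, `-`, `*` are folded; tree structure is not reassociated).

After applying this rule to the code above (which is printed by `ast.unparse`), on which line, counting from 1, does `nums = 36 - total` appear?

7

Transformed code:
total = 6 - nums
total = 21 // total
nums = nums + nums
pairs = nums + 1
record(pairs)
record(pairs)
nums = 36 - total
total = total % nums
nums = pairs - 8
record(nums)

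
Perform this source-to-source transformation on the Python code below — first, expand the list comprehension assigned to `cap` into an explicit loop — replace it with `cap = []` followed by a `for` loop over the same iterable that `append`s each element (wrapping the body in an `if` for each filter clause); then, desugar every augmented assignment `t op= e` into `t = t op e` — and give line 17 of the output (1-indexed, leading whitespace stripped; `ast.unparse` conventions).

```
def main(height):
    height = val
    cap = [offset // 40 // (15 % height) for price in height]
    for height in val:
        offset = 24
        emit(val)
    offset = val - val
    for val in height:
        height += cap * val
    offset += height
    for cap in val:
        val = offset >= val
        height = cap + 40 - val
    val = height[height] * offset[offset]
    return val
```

Transformed code:
def main(height):
    height = val
    cap = []
    for price in height:
        cap.append(offset // 40 // (15 % height))
    for height in val:
        offset = 24
        emit(val)
    offset = val - val
    for val in height:
        height = height + cap * val
    offset = offset + height
    for cap in val:
        val = offset >= val
        height = cap + 40 - val
    val = height[height] * offset[offset]
    return val

return val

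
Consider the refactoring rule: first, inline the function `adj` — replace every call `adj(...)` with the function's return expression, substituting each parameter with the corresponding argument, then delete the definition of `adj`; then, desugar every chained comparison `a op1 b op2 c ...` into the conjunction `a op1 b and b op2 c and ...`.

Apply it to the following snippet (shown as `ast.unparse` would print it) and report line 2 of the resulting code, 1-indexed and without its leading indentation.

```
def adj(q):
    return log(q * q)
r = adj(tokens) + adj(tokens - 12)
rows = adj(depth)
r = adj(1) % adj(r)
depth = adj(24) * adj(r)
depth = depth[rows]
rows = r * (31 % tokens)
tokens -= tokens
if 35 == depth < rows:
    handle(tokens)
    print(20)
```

rows = log(depth * depth)

Transformed code:
r = log(tokens * tokens) + log((tokens - 12) * (tokens - 12))
rows = log(depth * depth)
r = log(1 * 1) % log(r * r)
depth = log(24 * 24) * log(r * r)
depth = depth[rows]
rows = r * (31 % tokens)
tokens -= tokens
if 35 == depth and depth < rows:
    handle(tokens)
    print(20)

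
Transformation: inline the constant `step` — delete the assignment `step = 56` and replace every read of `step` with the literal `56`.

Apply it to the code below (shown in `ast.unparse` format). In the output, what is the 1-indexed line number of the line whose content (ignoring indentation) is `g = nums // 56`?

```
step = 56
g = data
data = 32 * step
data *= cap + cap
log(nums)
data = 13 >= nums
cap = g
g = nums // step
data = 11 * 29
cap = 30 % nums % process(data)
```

7

Transformed code:
g = data
data = 32 * 56
data *= cap + cap
log(nums)
data = 13 >= nums
cap = g
g = nums // 56
data = 11 * 29
cap = 30 % nums % process(data)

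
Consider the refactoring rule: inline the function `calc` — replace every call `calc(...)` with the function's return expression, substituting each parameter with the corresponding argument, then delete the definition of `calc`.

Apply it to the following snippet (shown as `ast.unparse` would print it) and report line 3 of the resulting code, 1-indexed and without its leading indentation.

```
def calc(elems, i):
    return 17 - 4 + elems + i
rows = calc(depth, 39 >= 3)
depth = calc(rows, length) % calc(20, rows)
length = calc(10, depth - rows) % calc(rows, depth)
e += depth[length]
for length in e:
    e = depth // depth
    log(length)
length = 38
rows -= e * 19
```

length = (17 - 4 + 10 + (depth - rows)) % (17 - 4 + rows + depth)

Transformed code:
rows = 17 - 4 + depth + (39 >= 3)
depth = (17 - 4 + rows + length) % (17 - 4 + 20 + rows)
length = (17 - 4 + 10 + (depth - rows)) % (17 - 4 + rows + depth)
e += depth[length]
for length in e:
    e = depth // depth
    log(length)
length = 38
rows -= e * 19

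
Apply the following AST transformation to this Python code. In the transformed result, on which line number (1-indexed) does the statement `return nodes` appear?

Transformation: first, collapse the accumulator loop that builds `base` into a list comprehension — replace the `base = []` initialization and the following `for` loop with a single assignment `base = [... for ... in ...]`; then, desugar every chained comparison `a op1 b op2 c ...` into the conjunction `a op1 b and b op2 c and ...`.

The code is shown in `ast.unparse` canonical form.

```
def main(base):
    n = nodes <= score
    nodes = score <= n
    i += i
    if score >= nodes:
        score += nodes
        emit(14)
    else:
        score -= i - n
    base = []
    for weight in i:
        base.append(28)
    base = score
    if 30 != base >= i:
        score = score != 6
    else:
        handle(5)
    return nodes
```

16

Transformed code:
def main(base):
    n = nodes <= score
    nodes = score <= n
    i += i
    if score >= nodes:
        score += nodes
        emit(14)
    else:
        score -= i - n
    base = [28 for weight in i]
    base = score
    if 30 != base and base >= i:
        score = score != 6
    else:
        handle(5)
    return nodes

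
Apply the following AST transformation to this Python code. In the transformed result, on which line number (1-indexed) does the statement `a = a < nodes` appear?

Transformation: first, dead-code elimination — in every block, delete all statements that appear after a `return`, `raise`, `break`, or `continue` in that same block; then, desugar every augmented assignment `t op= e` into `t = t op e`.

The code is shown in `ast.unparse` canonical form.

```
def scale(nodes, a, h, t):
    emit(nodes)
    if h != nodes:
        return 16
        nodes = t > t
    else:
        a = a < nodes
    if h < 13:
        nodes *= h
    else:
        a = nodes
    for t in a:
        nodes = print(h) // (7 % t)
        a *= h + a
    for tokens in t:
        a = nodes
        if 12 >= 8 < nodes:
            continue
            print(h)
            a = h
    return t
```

6

Transformed code:
def scale(nodes, a, h, t):
    emit(nodes)
    if h != nodes:
        return 16
    else:
        a = a < nodes
    if h < 13:
        nodes = nodes * h
    else:
        a = nodes
    for t in a:
        nodes = print(h) // (7 % t)
        a = a * (h + a)
    for tokens in t:
        a = nodes
        if 12 >= 8 < nodes:
            continue
    return t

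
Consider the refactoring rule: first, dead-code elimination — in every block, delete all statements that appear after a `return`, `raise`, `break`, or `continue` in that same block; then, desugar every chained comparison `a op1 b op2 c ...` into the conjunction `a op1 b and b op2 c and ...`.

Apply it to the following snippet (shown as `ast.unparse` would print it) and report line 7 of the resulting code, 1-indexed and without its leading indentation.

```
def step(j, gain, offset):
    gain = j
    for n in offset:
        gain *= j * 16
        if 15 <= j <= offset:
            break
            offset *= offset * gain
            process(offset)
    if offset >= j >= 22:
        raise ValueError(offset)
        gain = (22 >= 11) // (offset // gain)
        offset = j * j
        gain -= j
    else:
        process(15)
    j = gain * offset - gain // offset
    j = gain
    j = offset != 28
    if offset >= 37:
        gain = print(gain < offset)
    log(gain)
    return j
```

if offset >= j and j >= 22:

Transformed code:
def step(j, gain, offset):
    gain = j
    for n in offset:
        gain *= j * 16
        if 15 <= j and j <= offset:
            break
    if offset >= j and j >= 22:
        raise ValueError(offset)
    else:
        process(15)
    j = gain * offset - gain // offset
    j = gain
    j = offset != 28
    if offset >= 37:
        gain = print(gain < offset)
    log(gain)
    return j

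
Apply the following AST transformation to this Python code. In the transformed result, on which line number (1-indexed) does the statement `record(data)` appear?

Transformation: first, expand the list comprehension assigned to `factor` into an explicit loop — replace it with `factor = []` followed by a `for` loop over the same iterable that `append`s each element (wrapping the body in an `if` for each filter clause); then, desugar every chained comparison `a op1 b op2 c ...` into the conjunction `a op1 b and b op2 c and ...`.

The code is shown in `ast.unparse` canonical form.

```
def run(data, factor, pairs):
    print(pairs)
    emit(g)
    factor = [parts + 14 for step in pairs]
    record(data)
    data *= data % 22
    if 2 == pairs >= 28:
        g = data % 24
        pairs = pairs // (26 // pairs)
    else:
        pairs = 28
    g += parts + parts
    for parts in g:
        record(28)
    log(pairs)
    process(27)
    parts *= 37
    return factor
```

Transformed code:
def run(data, factor, pairs):
    print(pairs)
    emit(g)
    factor = []
    for step in pairs:
        factor.append(parts + 14)
    record(data)
    data *= data % 22
    if 2 == pairs and pairs >= 28:
        g = data % 24
        pairs = pairs // (26 // pairs)
    else:
        pairs = 28
    g += parts + parts
    for parts in g:
        record(28)
    log(pairs)
    process(27)
    parts *= 37
    return factor

7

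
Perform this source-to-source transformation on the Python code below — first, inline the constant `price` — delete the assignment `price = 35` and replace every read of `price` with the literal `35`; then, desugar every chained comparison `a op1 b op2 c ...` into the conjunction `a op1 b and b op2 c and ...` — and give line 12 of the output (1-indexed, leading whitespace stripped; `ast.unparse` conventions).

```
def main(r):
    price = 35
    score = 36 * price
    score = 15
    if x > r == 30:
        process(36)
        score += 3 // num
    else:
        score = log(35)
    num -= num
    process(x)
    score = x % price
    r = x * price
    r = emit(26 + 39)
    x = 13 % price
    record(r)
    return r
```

Transformed code:
def main(r):
    score = 36 * 35
    score = 15
    if x > r and r == 30:
        process(36)
        score += 3 // num
    else:
        score = log(35)
    num -= num
    process(x)
    score = x % 35
    r = x * 35
    r = emit(26 + 39)
    x = 13 % 35
    record(r)
    return r

r = x * 35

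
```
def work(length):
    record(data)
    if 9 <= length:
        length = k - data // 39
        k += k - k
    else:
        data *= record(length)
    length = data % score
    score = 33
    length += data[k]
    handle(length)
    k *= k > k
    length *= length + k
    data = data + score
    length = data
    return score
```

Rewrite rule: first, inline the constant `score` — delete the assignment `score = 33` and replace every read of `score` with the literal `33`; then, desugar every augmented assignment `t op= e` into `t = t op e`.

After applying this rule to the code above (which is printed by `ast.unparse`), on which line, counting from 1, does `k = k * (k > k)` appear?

11

Transformed code:
def work(length):
    record(data)
    if 9 <= length:
        length = k - data // 39
        k = k + (k - k)
    else:
        data = data * record(length)
    length = data % 33
    length = length + data[k]
    handle(length)
    k = k * (k > k)
    length = length * (length + k)
    data = data + 33
    length = data
    return 33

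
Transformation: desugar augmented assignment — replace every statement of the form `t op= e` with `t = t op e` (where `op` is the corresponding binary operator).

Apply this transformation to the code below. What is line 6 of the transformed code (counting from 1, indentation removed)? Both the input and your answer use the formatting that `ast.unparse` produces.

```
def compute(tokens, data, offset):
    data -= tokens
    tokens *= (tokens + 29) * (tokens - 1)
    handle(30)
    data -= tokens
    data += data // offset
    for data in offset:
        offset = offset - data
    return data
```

Transformed code:
def compute(tokens, data, offset):
    data = data - tokens
    tokens = tokens * ((tokens + 29) * (tokens - 1))
    handle(30)
    data = data - tokens
    data = data + data // offset
    for data in offset:
        offset = offset - data
    return data

data = data + data // offset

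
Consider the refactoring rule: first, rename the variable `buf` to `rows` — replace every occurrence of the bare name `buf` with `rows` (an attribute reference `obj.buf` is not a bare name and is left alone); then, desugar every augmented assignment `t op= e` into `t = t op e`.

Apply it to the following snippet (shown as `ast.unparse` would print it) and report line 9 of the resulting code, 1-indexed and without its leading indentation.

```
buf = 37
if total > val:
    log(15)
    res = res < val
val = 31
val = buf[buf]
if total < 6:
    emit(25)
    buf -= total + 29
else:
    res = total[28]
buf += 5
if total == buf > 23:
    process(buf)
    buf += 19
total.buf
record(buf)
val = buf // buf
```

Transformed code:
rows = 37
if total > val:
    log(15)
    res = res < val
val = 31
val = rows[rows]
if total < 6:
    emit(25)
    rows = rows - (total + 29)
else:
    res = total[28]
rows = rows + 5
if total == rows > 23:
    process(rows)
    rows = rows + 19
total.buf
record(rows)
val = rows // rows

rows = rows - (total + 29)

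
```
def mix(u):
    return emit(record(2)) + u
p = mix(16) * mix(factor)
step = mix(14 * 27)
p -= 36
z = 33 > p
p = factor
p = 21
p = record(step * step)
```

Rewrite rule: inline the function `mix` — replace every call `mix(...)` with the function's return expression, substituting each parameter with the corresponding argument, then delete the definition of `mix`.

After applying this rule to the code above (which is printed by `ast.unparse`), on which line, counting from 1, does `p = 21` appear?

6

Transformed code:
p = (emit(record(2)) + 16) * (emit(record(2)) + factor)
step = emit(record(2)) + 14 * 27
p -= 36
z = 33 > p
p = factor
p = 21
p = record(step * step)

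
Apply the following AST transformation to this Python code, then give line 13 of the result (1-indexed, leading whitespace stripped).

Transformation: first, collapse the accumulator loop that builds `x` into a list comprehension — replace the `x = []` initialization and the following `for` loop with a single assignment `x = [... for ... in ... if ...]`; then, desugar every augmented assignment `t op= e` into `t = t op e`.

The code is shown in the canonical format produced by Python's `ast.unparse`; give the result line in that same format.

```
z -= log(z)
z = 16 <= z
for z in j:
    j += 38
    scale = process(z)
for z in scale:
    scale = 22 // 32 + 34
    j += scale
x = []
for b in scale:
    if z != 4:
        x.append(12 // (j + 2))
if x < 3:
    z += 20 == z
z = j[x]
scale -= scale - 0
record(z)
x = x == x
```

Transformed code:
z = z - log(z)
z = 16 <= z
for z in j:
    j = j + 38
    scale = process(z)
for z in scale:
    scale = 22 // 32 + 34
    j = j + scale
x = [12 // (j + 2) for b in scale if z != 4]
if x < 3:
    z = z + (20 == z)
z = j[x]
scale = scale - (scale - 0)
record(z)
x = x == x

scale = scale - (scale - 0)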